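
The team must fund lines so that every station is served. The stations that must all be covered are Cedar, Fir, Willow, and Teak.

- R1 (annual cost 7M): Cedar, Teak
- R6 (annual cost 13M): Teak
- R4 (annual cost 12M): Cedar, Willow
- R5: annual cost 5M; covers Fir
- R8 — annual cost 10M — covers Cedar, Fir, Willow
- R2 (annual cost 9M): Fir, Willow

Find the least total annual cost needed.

The greedy cost-per-new-station heuristic would pick R8 and R1 for 17, but a cheaper cover exists.
Choose R1 and R2: together they cover Cedar, Fir, Willow, Teak — every station.
Total annual cost: 7 + 9 = 16.
No cover costs less than 16.

16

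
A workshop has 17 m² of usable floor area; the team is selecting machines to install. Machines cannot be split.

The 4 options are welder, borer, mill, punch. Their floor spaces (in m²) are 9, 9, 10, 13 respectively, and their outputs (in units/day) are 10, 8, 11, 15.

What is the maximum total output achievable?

15

Take punch: floor space 13 ≤ 17, output 15.
No other feasible combination does better.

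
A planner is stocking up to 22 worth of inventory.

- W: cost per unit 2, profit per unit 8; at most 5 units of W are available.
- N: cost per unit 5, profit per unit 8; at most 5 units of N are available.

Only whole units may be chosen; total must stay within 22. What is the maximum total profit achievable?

56

Take 5×W and 2×N: cost 20 ≤ 22, profit 5·8 + 2·8 = 56.
W has the best ratio (8/2) and is taken to its limit of 5; remaining capacity is filled optimally with the others.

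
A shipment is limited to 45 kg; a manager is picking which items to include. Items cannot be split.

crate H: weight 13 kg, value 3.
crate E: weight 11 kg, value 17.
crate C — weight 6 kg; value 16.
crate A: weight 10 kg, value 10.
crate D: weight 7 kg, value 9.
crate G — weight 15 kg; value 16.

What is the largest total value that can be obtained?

crate E + crate C + crate A + crate G: weight 11 + 6 + 10 + 15 = 42 ≤ 45, value 17 + 16 + 10 + 16 = 59.
crate E + crate C + crate D + crate G: weight 11 + 6 + 7 + 15 = 39 ≤ 45, value 17 + 16 + 9 + 16 = 58.
Best is crate E, crate C, crate A, and crate G with total value 59.

59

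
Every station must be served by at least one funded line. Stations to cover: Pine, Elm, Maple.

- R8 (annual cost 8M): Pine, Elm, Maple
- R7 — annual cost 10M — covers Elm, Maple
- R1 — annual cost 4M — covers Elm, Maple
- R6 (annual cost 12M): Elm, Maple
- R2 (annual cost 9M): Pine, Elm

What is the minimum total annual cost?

8

This is an integer covering problem.
The greedy cost-per-new-station heuristic would pick R1 and R8 for 12, but a cheaper cover exists.
R8 alone covers Pine, Elm, Maple — every station.
Total annual cost: 8.
No cover costs less than 8.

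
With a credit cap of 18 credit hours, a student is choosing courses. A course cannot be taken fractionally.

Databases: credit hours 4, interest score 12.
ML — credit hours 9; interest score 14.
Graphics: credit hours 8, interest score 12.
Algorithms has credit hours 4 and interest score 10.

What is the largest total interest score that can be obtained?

Take Databases, ML, and Algorithms: credit hours 4 + 9 + 4 = 17 ≤ 18, interest score 12 + 14 + 10 = 36.
No other feasible combination does better.

36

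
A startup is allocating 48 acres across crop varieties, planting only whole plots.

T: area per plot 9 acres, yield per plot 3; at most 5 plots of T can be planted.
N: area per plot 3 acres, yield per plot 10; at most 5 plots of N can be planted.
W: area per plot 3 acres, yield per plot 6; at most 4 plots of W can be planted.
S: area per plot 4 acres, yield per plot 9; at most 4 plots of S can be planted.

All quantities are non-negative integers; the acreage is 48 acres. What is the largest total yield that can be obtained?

N has the best ratio (10/3); taking only N gives at most 5×10 = 50 (stopped by the supply cap of 5).
Mixing does better — 5×N, 4×W, and 4×S: area 43 ≤ 48, yield 5·10 + 4·6 + 4·9 = 110.

110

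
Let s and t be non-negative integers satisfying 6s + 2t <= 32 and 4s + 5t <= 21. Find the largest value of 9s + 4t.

(s,t)=(5,0) is feasible, giving 45.
(s,t)=(4,1) is feasible, giving 40.
The best lattice point is (5,0), giving 45.

45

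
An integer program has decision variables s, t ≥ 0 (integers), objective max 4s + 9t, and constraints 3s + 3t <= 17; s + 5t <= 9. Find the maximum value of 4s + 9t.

The continuous relaxation peaks at (4.83, 0.833) with value 26.83; rounding to a feasible lattice point costs some objective.
(s,t)=(4,1) is feasible, giving 25.
(s,t)=(3,1) is feasible, giving 21.
(s,t)=(5,0) is feasible, giving 20.
No feasible integer point exceeds 25.

25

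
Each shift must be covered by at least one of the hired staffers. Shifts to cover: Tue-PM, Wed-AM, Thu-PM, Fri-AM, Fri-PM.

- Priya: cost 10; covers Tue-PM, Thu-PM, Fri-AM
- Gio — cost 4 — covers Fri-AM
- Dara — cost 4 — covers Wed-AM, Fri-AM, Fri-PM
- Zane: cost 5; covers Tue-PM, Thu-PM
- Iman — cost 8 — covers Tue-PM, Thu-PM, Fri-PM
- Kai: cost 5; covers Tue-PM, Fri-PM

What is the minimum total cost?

9

Choose Dara and Zane: together they cover Tue-PM, Wed-AM, Thu-PM, Fri-AM, Fri-PM — every shift.
Total cost: 4 + 5 = 9.
No cover costs less than 9.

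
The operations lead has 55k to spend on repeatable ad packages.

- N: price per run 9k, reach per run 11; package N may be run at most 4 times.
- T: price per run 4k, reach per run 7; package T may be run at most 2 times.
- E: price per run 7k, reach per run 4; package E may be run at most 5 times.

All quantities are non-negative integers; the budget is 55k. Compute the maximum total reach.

62

T has the best ratio (7/4); taking only T gives at most 2×7 = 14 (stopped by the supply cap of 2).
Mixing does better — 4×N, 2×T, and 1×E: price 51 ≤ 55, reach 4·11 + 2·7 + 1·4 = 62.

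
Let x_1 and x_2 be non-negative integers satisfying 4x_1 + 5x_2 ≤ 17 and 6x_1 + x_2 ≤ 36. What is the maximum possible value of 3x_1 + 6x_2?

18

(x_1,x_2)=(0,3) is feasible, giving 18.
(x_1,x_2)=(1,2) is feasible, giving 15.
(x_1,x_2)=(0,2) is feasible, giving 12.
Maximum is 18 at (x_1,x_2)=(0,3).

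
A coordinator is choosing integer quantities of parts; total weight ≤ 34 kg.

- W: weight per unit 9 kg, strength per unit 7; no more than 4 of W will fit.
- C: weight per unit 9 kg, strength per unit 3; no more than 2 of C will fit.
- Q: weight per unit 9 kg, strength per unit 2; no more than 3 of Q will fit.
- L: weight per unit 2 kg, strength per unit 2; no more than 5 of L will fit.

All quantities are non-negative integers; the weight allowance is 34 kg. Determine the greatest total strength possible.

27

3×W and 3×L: weight 33 ≤ 34, strength 3·7 + 3·2 = 27.
3×W and 2×L: weight 31 ≤ 34, strength 3·7 + 2·2 = 25.
Best is 27.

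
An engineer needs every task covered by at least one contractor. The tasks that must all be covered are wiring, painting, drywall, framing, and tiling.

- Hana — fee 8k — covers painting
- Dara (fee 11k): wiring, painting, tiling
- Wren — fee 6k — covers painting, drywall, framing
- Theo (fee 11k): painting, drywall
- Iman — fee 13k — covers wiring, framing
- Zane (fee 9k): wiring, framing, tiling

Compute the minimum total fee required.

Choose Wren and Zane: together they cover wiring, painting, drywall, framing, tiling — every task.
Total fee: 6 + 9 = 15.
No cover costs less than 15.

15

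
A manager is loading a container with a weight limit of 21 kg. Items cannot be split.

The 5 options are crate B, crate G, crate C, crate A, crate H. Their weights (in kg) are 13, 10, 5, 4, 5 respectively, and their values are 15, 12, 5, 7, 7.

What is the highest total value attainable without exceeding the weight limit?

26

This is a 0-1 knapsack instance.
crate G + crate C + crate A: weight 10 + 5 + 4 = 19 ≤ 21, value 12 + 5 + 7 = 24.
crate G + crate C + crate H: weight 10 + 5 + 5 = 20 ≤ 21, value 12 + 5 + 7 = 24.
crate G + crate A + crate H: weight 10 + 4 + 5 = 19 ≤ 21, value 12 + 7 + 7 = 26.
Best is crate G, crate A, and crate H with total value 26.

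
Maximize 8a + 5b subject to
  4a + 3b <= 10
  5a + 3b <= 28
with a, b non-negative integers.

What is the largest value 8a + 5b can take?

The continuous relaxation peaks at (2.5, 0) with value 20.00; rounding to a feasible lattice point costs some objective.
(a,b)=(1,2): 4·1+3·2=10≤10, 5·1+3·2=11≤28, objective 18.
(a,b)=(2,0): 4·2+3·0=8≤10, 5·2+3·0=10≤28, objective 16.
(a,b)=(0,3): 4·0+3·3=9≤10, 5·0+3·3=9≤28, objective 15.
(a,b)=(1,1): 4·1+3·1=7≤10, 5·1+3·1=8≤28, objective 13.
No feasible integer point exceeds 18.

18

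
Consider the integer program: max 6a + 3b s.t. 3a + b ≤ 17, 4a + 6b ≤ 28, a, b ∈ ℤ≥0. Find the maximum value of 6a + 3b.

33

The continuous relaxation peaks at (5.29, 1.14) with value 35.14; rounding to a feasible lattice point costs some objective.
(a,b)=(5,1) is feasible, giving 33.
(a,b)=(4,2) is feasible, giving 30.
Maximum is 33 at (a,b)=(5,1).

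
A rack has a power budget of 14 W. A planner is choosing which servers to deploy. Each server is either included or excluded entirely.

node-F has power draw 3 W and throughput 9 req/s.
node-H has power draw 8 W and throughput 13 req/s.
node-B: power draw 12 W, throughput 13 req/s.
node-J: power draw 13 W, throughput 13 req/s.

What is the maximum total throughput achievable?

Allowing fractional choices, the relaxed optimum would be about 25.2, but servers are indivisible.
node-F + node-H: power draw 3 + 8 = 11 ≤ 14, throughput 9 + 13 = 22.
node-H: power draw 8 ≤ 14, throughput 13.
Best is node-F and node-H with total throughput 22.

22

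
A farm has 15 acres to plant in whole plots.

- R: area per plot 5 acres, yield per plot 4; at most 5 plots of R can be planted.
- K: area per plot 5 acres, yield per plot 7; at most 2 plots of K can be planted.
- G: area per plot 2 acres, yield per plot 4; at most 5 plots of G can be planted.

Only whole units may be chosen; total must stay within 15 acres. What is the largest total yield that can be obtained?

This is a bounded integer knapsack.
Take 1×K and 5×G: area 15 ≤ 15, yield 1·7 + 5·4 = 27.
G has the best ratio (4/2) and is taken to its limit of 5; remaining capacity is filled optimally with the others.

27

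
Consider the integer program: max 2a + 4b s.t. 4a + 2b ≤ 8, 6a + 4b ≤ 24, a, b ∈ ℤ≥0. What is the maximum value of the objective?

16

(a,b)=(0,4): 4·0+2·4=8≤8, 6·0+4·4=16≤24, objective 16.
(a,b)=(0,3): 4·0+2·3=6≤8, 6·0+4·3=12≤24, objective 12.
No feasible integer point exceeds 16.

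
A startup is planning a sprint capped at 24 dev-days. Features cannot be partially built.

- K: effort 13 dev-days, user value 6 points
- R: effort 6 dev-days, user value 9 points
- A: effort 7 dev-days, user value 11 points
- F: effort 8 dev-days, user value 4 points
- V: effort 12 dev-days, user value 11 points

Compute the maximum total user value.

Allowing fractional choices, the relaxed optimum would be about 30.1, but features are indivisible.
A + V: effort 7 + 12 = 19 ≤ 24, user value 11 + 11 = 22.
R + A + F: effort 6 + 7 + 8 = 21 ≤ 24, user value 9 + 11 + 4 = 24.
Best is R, A, and F with total user value 24.

24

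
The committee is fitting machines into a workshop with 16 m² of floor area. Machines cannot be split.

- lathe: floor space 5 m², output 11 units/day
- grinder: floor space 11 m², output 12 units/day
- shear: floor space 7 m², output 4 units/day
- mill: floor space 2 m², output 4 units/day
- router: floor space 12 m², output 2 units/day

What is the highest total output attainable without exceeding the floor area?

Allowing fractional choices, the relaxed optimum would be about 24.8, but machines are indivisible.
lathe + shear + mill: floor space 5 + 7 + 2 = 14 ≤ 16, output 11 + 4 + 4 = 19.
grinder + mill: floor space 11 + 2 = 13 ≤ 16, output 12 + 4 = 16.
lathe + grinder: floor space 5 + 11 = 16 ≤ 16, output 11 + 12 = 23.
Best is lathe and grinder with total output 23.

23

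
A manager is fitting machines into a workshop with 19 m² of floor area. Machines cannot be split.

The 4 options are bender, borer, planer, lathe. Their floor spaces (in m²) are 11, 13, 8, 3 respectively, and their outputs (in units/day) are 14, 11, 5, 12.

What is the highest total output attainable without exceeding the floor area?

Allowing fractional choices, the relaxed optimum would be about 30.2, but machines are indivisible.
borer + lathe: floor space 13 + 3 = 16 ≤ 19, output 11 + 12 = 23.
bender + lathe: floor space 11 + 3 = 14 ≤ 19, output 14 + 12 = 26.
Best is bender and lathe with total output 26.

26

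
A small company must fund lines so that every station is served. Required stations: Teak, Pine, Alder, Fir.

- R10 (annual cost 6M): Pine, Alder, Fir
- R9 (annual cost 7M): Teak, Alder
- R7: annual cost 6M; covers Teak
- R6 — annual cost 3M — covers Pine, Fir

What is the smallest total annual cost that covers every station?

Choose R9 and R6: together they cover Teak, Pine, Alder, Fir — every station.
Total annual cost: 7 + 3 = 10.
No cover costs less than 10.

10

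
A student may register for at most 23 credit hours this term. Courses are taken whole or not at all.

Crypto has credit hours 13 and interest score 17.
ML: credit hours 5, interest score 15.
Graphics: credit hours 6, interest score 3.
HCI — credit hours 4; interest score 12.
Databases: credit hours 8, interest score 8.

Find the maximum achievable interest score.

Allowing fractional choices, the relaxed optimum would be about 45.0, but courses are indivisible.
ML + Graphics + HCI + Databases: credit hours 5 + 6 + 4 + 8 = 23 ≤ 23, interest score 15 + 3 + 12 + 8 = 38.
ML + HCI + Databases: credit hours 5 + 4 + 8 = 17 ≤ 23, interest score 15 + 12 + 8 = 35.
Crypto + ML + HCI: credit hours 13 + 5 + 4 = 22 ≤ 23, interest score 17 + 15 + 12 = 44.
Best is Crypto, ML, and HCI with total interest score 44.

44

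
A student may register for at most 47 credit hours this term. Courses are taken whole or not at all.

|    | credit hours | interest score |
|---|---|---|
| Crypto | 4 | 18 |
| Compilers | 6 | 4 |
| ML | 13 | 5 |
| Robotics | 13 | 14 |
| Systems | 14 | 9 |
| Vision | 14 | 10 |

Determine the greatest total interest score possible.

Allowing fractional choices, the relaxed optimum would be about 52.4, but courses are indivisible.
Crypto + Robotics + Systems + Vision: credit hours 4 + 13 + 14 + 14 = 45 ≤ 47, interest score 18 + 14 + 9 + 10 = 51.
Crypto + ML + Robotics + Vision: credit hours 4 + 13 + 13 + 14 = 44 ≤ 47, interest score 18 + 5 + 14 + 10 = 47.
Best is Crypto, Robotics, Systems, and Vision with total interest score 51.

51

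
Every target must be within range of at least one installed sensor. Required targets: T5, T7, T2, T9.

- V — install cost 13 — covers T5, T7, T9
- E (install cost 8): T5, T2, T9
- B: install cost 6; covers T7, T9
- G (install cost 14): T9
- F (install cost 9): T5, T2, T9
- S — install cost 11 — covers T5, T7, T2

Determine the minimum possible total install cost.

14

Choose E and B: together they cover T5, T7, T2, T9 — every target.
Total install cost: 8 + 6 = 14.
No cover costs less than 14.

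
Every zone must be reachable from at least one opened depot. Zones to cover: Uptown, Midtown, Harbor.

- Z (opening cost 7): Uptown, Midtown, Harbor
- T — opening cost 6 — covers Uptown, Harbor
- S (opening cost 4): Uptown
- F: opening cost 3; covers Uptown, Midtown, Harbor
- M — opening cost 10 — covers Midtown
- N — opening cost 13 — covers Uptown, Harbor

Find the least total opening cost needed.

3

F alone covers Uptown, Midtown, Harbor — every zone.
Total opening cost: 3.
No cover costs less than 3.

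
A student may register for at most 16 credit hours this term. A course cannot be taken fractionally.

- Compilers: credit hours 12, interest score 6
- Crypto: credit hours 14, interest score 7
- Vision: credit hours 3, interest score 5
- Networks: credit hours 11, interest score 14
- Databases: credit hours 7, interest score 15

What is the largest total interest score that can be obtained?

Treat it as a binary knapsack problem.
Vision + Databases: credit hours 3 + 7 = 10 ≤ 16, interest score 5 + 15 = 20.
Vision + Networks: credit hours 3 + 11 = 14 ≤ 16, interest score 5 + 14 = 19.
Best is Vision and Databases with total interest score 20.

20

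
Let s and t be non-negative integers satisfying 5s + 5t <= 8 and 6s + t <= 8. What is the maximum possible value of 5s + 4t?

5

Relaxing integrality, the LP optimum is 7.68 at (s,t) = (1.28, 0.32), which is not an integer point.
(s,t)=(1,0): 5·1+5·0=5≤8, 6·1+1·0=6≤8, objective 5.
(s,t)=(0,1): 5·0+5·1=5≤8, 6·0+1·1=1≤8, objective 4.
The best lattice point is (1,0), giving 5.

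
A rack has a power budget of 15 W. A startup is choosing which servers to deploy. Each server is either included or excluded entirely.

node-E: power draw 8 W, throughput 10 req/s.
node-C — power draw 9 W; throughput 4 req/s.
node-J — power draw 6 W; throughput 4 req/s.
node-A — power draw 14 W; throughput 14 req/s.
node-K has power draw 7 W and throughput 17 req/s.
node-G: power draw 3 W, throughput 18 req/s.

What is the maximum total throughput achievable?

Treat it as a binary knapsack problem.
node-K + node-G: power draw 7 + 3 = 10 ≤ 15, throughput 17 + 18 = 35.
node-E + node-G: power draw 8 + 3 = 11 ≤ 15, throughput 10 + 18 = 28.
Best is node-K and node-G with total throughput 35.

35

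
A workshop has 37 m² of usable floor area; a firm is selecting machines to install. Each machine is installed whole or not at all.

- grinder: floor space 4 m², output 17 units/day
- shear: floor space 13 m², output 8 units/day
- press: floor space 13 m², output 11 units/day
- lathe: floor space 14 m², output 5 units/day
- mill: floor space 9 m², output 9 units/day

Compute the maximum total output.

Allowing fractional choices, the relaxed optimum would be about 43.8, but machines are indivisible.
grinder + shear + press: floor space 4 + 13 + 13 = 30 ≤ 37, output 17 + 8 + 11 = 36.
grinder + shear + mill: floor space 4 + 13 + 9 = 26 ≤ 37, output 17 + 8 + 9 = 34.
grinder + press + mill: floor space 4 + 13 + 9 = 26 ≤ 37, output 17 + 11 + 9 = 37.
Best is grinder, press, and mill with total output 37.

37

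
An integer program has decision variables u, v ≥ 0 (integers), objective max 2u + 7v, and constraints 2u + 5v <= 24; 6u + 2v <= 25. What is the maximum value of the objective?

32

The continuous relaxation peaks at (0, 4.8) with value 33.60; rounding to a feasible lattice point costs some objective.
(u,v)=(2,4): 2·2+5·4=24≤24, 6·2+2·4=20≤25, objective 32.
(u,v)=(1,4): 2·1+5·4=22≤24, 6·1+2·4=14≤25, objective 30.
No feasible integer point exceeds 32.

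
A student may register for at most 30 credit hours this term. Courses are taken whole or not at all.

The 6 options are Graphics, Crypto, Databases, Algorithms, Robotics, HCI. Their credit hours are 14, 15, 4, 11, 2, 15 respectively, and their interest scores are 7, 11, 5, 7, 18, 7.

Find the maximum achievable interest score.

Allowing fractional choices, the relaxed optimum would be about 39.7, but courses are indivisible.
Crypto + Algorithms + Robotics: credit hours 15 + 11 + 2 = 28 ≤ 30, interest score 11 + 7 + 18 = 36.
Graphics + Algorithms + Robotics: credit hours 14 + 11 + 2 = 27 ≤ 30, interest score 7 + 7 + 18 = 32.
Crypto + Databases + Robotics: credit hours 15 + 4 + 2 = 21 ≤ 30, interest score 11 + 5 + 18 = 34.
Best is Crypto, Algorithms, and Robotics with total interest score 36.

36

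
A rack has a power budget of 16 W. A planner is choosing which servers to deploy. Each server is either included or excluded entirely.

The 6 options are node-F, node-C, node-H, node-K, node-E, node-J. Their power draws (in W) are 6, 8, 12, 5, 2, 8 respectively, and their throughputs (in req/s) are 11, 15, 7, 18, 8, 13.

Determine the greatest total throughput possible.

41

Take node-C, node-K, and node-E: power draw 8 + 5 + 2 = 15 ≤ 16, throughput 15 + 18 + 8 = 41.
No other feasible combination does better.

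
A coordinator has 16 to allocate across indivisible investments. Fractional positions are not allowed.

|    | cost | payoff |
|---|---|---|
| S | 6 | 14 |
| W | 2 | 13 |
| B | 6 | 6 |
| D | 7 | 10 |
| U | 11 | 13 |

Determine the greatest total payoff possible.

This is a 0-1 knapsack instance.
S + W + D: cost 6 + 2 + 7 = 15 ≤ 16, payoff 14 + 13 + 10 = 37.
S + W + B: cost 6 + 2 + 6 = 14 ≤ 16, payoff 14 + 13 + 6 = 33.
W + B + D: cost 2 + 6 + 7 = 15 ≤ 16, payoff 13 + 6 + 10 = 29.
Best is S, W, and D with total payoff 37.

37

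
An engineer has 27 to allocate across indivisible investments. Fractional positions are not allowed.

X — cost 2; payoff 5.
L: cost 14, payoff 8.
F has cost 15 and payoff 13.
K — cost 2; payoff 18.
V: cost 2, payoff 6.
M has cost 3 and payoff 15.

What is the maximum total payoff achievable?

This is an integer program with binary decision variables.
Allowing fractional choices, the relaxed optimum would be about 58.7, but investments are indivisible.
F + K + V + M: cost 15 + 2 + 2 + 3 = 22 ≤ 27, payoff 13 + 18 + 6 + 15 = 52.
X + F + K + V + M: cost 2 + 15 + 2 + 2 + 3 = 24 ≤ 27, payoff 5 + 13 + 18 + 6 + 15 = 57.
X + L + K + V + M: cost 2 + 14 + 2 + 2 + 3 = 23 ≤ 27, payoff 5 + 8 + 18 + 6 + 15 = 52.
Best is X, F, K, V, and M with total payoff 57.

57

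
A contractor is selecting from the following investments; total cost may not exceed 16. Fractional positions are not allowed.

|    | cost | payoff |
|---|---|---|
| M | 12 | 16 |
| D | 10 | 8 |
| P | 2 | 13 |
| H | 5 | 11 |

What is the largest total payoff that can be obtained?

29

This is an integer program with binary decision variables.
Take M and P: cost 12 + 2 = 14 ≤ 16, payoff 16 + 13 = 29.
No other feasible combination does better.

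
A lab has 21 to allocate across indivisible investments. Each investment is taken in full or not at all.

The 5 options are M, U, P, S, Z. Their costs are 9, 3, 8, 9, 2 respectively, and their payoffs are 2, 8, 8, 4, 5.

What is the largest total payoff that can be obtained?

21

Take U, P, and Z: cost 3 + 8 + 2 = 13 ≤ 21, payoff 8 + 8 + 5 = 21.
No other feasible combination does better.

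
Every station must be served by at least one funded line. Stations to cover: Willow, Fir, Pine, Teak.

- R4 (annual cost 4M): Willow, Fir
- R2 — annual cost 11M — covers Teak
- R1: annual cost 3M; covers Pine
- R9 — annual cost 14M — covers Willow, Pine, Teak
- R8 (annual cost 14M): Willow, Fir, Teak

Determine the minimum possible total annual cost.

The greedy cost-per-new-station heuristic would pick R4, R1, and R2 for 18, but a cheaper cover exists.
Choose R1 and R8: together they cover Willow, Fir, Pine, Teak — every station.
Total annual cost: 3 + 14 = 17.
No cover costs less than 17.

17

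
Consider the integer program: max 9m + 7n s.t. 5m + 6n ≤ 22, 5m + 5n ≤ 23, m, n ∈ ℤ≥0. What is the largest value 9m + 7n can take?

(m,n)=(4,0): 5·4+6·0=20≤22, 5·4+5·0=20≤23, objective 36.
(m,n)=(3,1): 5·3+6·1=21≤22, 5·3+5·1=20≤23, objective 34.
Maximum is 36 at (m,n)=(4,0).

36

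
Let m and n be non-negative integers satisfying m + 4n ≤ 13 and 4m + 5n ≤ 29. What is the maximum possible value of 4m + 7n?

Relaxing integrality, the LP optimum is 33.18 at (m,n) = (4.64, 2.09), which is not an integer point.
(m,n)=(6,1) is feasible, giving 31.
(m,n)=(4,2) is feasible, giving 30.
(m,n)=(7,0) is feasible, giving 28.
Maximum is 31 at (m,n)=(6,1).

31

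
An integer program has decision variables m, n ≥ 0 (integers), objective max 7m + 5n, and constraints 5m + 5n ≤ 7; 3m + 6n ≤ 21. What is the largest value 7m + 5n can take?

(m,n)=(1,0) is feasible, giving 7.
(m,n)=(0,1) is feasible, giving 5.
Maximum is 7 at (m,n)=(1,0).

7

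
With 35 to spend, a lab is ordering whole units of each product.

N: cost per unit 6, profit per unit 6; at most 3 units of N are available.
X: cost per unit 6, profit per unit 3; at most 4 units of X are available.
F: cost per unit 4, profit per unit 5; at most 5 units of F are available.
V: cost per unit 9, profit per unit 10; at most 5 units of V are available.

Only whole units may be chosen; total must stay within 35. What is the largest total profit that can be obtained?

This is a bounded integer knapsack.
Take 1×N, 5×F, and 1×V: cost 35 ≤ 35, profit 1·6 + 5·5 + 1·10 = 41.
F has the best ratio (5/4) and is taken to its limit of 5; remaining capacity is filled optimally with the others.

41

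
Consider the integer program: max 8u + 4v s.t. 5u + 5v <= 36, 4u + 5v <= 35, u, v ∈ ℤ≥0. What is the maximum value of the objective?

56

(u,v)=(7,0) is feasible, giving 56.
(u,v)=(6,1) is feasible, giving 52.
The best lattice point is (7,0), giving 56.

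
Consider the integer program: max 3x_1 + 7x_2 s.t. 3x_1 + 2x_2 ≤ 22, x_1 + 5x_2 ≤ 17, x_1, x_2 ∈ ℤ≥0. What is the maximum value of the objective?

32

(x_1,x_2)=(6,2): 3·6+2·2=22≤22, 1·6+5·2=16≤17, objective 32.
(x_1,x_2)=(5,2): 3·5+2·2=19≤22, 1·5+5·2=15≤17, objective 29.
Maximum is 32 at (x_1,x_2)=(6,2).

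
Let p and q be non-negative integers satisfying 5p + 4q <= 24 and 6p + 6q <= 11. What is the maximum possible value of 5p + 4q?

(p,q)=(1,0): 5·1+4·0=5≤24, 6·1+6·0=6≤11, objective 5.
(p,q)=(0,1): 5·0+4·1=4≤24, 6·0+6·1=6≤11, objective 4.
(p,q)=(0,0): 5·0+4·0=0≤24, 6·0+6·0=0≤11, objective 0.
Maximum is 5 at (p,q)=(1,0).

5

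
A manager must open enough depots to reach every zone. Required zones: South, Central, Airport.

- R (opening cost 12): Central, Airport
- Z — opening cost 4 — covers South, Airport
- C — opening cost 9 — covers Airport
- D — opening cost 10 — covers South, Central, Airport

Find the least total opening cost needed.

D alone covers South, Central, Airport — every zone.
Total opening cost: 10.

10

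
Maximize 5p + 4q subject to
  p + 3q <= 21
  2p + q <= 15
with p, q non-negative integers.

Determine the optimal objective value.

The continuous relaxation peaks at (4.8, 5.4) with value 45.60; rounding to a feasible lattice point costs some objective.
(p,q)=(5,5): 1·5+3·5=20≤21, 2·5+1·5=15≤15, objective 45.
(p,q)=(5,4): 1·5+3·4=17≤21, 2·5+1·4=14≤15, objective 41.
The best lattice point is (5,5), giving 45.

45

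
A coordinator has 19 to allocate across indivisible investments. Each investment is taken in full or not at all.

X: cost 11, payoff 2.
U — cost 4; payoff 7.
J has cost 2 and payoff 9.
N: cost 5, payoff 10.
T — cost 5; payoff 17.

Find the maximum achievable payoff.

43

U + N + T: cost 4 + 5 + 5 = 14 ≤ 19, payoff 7 + 10 + 17 = 34.
J + N + T: cost 2 + 5 + 5 = 12 ≤ 19, payoff 9 + 10 + 17 = 36.
U + J + N + T: cost 4 + 2 + 5 + 5 = 16 ≤ 19, payoff 7 + 9 + 10 + 17 = 43.
Best is U, J, N, and T with total payoff 43.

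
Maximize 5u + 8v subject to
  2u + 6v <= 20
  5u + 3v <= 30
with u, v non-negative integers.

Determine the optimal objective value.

36

The continuous relaxation peaks at (5, 1.67) with value 38.33; rounding to a feasible lattice point costs some objective.
(u,v)=(4,2) is feasible, giving 36.
(u,v)=(5,1) is feasible, giving 33.
Maximum is 36 at (u,v)=(4,2).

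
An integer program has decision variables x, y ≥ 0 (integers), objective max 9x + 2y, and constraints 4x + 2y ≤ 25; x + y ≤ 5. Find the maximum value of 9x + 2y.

(x,y)=(5,0): 4·5+2·0=20≤25, 1·5+1·0=5≤5, objective 45.
(x,y)=(4,1): 4·4+2·1=18≤25, 1·4+1·1=5≤5, objective 38.
(x,y)=(4,0): 4·4+2·0=16≤25, 1·4+1·0=4≤5, objective 36.
Maximum is 45 at (x,y)=(5,0).

45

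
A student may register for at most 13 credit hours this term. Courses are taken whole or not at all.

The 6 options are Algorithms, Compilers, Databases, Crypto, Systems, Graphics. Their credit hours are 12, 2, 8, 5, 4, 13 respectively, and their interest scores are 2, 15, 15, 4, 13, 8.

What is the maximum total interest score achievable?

32

Treat it as a binary knapsack problem.
Compilers + Crypto + Systems: credit hours 2 + 5 + 4 = 11 ≤ 13, interest score 15 + 4 + 13 = 32.
Compilers + Databases: credit hours 2 + 8 = 10 ≤ 13, interest score 15 + 15 = 30.
Best is Compilers, Crypto, and Systems with total interest score 32.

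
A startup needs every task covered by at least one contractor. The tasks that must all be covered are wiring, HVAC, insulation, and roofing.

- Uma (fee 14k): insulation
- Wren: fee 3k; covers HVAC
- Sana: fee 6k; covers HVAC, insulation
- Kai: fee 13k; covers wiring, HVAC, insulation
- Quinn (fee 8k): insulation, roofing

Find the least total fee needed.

The greedy cost-per-new-task heuristic would pick Wren, Quinn, and Kai for 24, but a cheaper cover exists.
Choose Kai and Quinn: together they cover wiring, HVAC, insulation, roofing — every task.
Total fee: 13 + 8 = 21.
No cover costs less than 21.

21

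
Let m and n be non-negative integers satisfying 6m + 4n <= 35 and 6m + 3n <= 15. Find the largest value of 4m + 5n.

25

(m,n)=(0,5): 6·0+4·5=20≤35, 6·0+3·5=15≤15, objective 25.
(m,n)=(0,4): 6·0+4·4=16≤35, 6·0+3·4=12≤15, objective 20.
Maximum is 25 at (m,n)=(0,5).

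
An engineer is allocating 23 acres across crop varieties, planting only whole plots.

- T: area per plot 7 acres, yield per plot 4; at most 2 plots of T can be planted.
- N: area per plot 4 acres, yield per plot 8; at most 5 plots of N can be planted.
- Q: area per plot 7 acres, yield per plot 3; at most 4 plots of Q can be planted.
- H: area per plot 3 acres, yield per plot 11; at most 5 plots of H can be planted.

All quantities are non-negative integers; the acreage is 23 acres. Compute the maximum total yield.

Take 2×N and 5×H: area 23 ≤ 23, yield 2·8 + 5·11 = 71.
H has the best ratio (11/3) and is taken to its limit of 5; remaining capacity is filled optimally with the others.

71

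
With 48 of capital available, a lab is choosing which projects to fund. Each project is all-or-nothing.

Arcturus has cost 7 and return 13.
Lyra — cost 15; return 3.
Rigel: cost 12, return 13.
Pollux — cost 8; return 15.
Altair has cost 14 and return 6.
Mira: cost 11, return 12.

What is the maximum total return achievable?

53

Take Arcturus, Rigel, Pollux, and Mira: cost 7 + 12 + 8 + 11 = 38 ≤ 48, return 13 + 13 + 15 + 12 = 53.
No other feasible combination does better.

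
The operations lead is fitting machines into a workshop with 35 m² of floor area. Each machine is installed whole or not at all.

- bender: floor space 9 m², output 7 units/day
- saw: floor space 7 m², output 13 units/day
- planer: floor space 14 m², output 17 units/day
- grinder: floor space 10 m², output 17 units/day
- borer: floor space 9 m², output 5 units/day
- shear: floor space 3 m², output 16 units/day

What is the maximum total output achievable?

Allowing fractional choices, the relaxed optimum would be about 63.8, but machines are indivisible.
saw + planer + grinder + shear: floor space 7 + 14 + 10 + 3 = 34 ≤ 35, output 13 + 17 + 17 + 16 = 63.
bender + saw + grinder + shear: floor space 9 + 7 + 10 + 3 = 29 ≤ 35, output 7 + 13 + 17 + 16 = 53.
bender + saw + planer + shear: floor space 9 + 7 + 14 + 3 = 33 ≤ 35, output 7 + 13 + 17 + 16 = 53.
Best is saw, planer, grinder, and shear with total output 63.

63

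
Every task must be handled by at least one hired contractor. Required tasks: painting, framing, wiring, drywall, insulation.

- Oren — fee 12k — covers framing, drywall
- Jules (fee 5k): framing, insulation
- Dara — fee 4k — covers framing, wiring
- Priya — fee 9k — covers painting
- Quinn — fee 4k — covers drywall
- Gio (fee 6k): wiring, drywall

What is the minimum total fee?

The greedy cost-per-new-task heuristic would pick Dara, Quinn, Jules, and Priya for 22, but a cheaper cover exists.
Choose Jules, Priya, and Gio: together they cover painting, framing, wiring, drywall, insulation — every task.
Total fee: 5 + 9 + 6 = 20.
No cover costs less than 20.

20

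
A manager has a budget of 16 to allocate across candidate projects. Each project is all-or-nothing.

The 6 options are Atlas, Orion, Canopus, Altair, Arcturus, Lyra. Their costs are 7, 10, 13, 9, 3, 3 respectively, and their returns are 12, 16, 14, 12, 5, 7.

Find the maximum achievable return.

Take Orion, Arcturus, and Lyra: cost 10 + 3 + 3 = 16 ≤ 16, return 16 + 5 + 7 = 28.
No other feasible combination does better.

28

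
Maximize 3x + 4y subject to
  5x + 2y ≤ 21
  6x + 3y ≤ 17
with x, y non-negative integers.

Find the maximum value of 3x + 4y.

(x,y)=(0,5) is feasible, giving 20.
(x,y)=(0,4) is feasible, giving 16.
No feasible integer point exceeds 20.

20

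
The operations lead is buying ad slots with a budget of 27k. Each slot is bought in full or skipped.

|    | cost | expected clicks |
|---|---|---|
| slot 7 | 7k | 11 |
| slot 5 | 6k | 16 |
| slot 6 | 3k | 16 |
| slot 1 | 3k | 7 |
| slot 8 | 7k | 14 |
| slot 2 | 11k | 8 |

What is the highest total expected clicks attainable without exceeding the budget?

Treat it as a binary knapsack problem.
Allowing fractional choices, the relaxed optimum would be about 64.7, but ad slots are indivisible.
slot 7 + slot 5 + slot 6 + slot 8: cost 7 + 6 + 3 + 7 = 23 ≤ 27, expected clicks 11 + 16 + 16 + 14 = 57.
slot 5 + slot 6 + slot 8 + slot 2: cost 6 + 3 + 7 + 11 = 27 ≤ 27, expected clicks 16 + 16 + 14 + 8 = 54.
slot 7 + slot 5 + slot 6 + slot 1 + slot 8: cost 7 + 6 + 3 + 3 + 7 = 26 ≤ 27, expected clicks 11 + 16 + 16 + 7 + 14 = 64.
Best is slot 7, slot 5, slot 6, slot 1, and slot 8 with total expected clicks 64.

64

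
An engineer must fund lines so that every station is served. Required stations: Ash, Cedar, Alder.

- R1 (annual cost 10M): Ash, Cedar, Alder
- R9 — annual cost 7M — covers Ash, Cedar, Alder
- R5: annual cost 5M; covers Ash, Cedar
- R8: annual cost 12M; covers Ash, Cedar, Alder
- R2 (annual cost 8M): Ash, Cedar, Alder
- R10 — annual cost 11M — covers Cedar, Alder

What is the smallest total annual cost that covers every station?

7

This is a weighted set-cover instance.
R9 alone covers Ash, Cedar, Alder — every station.
Total annual cost: 7.
No cover costs less than 7.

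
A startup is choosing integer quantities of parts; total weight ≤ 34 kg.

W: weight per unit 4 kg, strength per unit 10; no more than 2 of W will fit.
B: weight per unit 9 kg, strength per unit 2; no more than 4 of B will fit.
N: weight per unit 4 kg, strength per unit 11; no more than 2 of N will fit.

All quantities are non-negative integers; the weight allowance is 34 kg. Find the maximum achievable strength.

Take 2×W, 2×B, and 2×N: weight 34 ≤ 34, strength 2·10 + 2·2 + 2·11 = 46.
N has the best ratio (11/4) and is taken to its limit of 2; remaining capacity is filled optimally with the others.

46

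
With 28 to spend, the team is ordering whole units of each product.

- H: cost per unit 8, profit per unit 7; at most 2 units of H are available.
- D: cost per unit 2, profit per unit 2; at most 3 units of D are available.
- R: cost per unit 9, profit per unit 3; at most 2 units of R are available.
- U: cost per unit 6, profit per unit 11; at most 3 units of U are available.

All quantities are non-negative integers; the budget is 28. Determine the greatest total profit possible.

42

1×H, 1×D, and 3×U: cost 28 ≤ 28, profit 1·7 + 1·2 + 3·11 = 42.
1×H and 3×U: cost 26 ≤ 28, profit 1·7 + 3·11 = 40.
Best is 42.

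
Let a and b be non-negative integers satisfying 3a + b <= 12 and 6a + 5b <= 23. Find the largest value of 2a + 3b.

Relaxing integrality, the LP optimum is 13.80 at (a,b) = (0, 4.6), which is not an integer point.
(a,b)=(0,4): 3·0+1·4=4≤12, 6·0+5·4=20≤23, objective 12.
(a,b)=(1,3): 3·1+1·3=6≤12, 6·1+5·3=21≤23, objective 11.
(a,b)=(0,3): 3·0+1·3=3≤12, 6·0+5·3=15≤23, objective 9.
No feasible integer point exceeds 12.

12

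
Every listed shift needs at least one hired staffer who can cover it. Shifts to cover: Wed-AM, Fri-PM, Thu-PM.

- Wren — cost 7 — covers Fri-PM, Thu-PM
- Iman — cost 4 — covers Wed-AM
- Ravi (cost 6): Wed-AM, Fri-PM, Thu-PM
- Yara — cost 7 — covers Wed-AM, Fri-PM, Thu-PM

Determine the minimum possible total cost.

This is an integer covering problem.
Ravi alone covers Wed-AM, Fri-PM, Thu-PM — every shift.
Total cost: 6.
No cover costs less than 6.

6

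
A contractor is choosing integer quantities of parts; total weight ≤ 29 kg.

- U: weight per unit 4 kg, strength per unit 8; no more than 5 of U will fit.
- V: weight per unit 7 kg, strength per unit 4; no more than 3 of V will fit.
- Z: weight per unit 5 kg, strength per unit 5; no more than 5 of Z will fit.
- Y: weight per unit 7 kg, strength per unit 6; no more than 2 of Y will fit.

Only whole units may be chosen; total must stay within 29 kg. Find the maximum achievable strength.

This is a bounded integer knapsack.
Take 5×U and 1×Y: weight 27 ≤ 29, strength 5·8 + 1·6 = 46.
U has the best ratio (8/4) and is taken to its limit of 5; remaining capacity is filled optimally with the others.

46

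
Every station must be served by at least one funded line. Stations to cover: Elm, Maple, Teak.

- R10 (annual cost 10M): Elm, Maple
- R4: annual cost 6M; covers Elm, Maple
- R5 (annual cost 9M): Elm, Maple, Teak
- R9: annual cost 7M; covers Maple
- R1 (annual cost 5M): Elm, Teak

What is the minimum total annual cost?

R5 alone covers Elm, Maple, Teak — every station.
Total annual cost: 9.

9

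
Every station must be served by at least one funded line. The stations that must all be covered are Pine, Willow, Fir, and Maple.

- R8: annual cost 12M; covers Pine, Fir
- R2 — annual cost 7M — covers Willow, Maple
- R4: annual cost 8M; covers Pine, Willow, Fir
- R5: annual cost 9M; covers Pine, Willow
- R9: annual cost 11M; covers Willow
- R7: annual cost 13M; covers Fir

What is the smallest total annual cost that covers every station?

Choose R2 and R4: together they cover Pine, Willow, Fir, Maple — every station.
Total annual cost: 7 + 8 = 15.

15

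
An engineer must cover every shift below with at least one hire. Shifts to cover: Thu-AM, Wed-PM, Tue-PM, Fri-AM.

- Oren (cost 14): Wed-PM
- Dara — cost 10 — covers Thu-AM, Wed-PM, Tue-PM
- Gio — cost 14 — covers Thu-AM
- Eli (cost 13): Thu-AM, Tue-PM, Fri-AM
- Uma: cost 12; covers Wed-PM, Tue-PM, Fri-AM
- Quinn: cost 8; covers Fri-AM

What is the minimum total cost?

This is an integer covering problem.
Choose Dara and Quinn: together they cover Thu-AM, Wed-PM, Tue-PM, Fri-AM — every shift.
Total cost: 10 + 8 = 18.
No cover costs less than 18.

18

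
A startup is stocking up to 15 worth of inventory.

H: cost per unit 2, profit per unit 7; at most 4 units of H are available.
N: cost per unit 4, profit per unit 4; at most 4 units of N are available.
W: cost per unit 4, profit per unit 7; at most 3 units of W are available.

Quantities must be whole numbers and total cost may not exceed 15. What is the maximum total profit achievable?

H has the best ratio (7/2); taking only H gives at most 4×7 = 28 (stopped by the supply cap of 4).
Mixing does better — 3×H and 2×W: cost 14 ≤ 15, profit 3·7 + 2·7 = 35.

35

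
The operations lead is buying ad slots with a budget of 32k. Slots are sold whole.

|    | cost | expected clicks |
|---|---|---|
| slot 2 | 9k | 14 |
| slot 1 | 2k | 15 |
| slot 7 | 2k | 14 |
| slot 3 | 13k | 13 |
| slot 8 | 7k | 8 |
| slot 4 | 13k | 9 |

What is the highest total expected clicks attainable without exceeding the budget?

56

Allowing fractional choices, the relaxed optimum would be about 63.0, but ad slots are indivisible.
slot 2 + slot 1 + slot 7 + slot 4: cost 9 + 2 + 2 + 13 = 26 ≤ 32, expected clicks 14 + 15 + 14 + 9 = 52.
slot 2 + slot 1 + slot 7 + slot 3: cost 9 + 2 + 2 + 13 = 26 ≤ 32, expected clicks 14 + 15 + 14 + 13 = 56.
slot 2 + slot 1 + slot 7 + slot 8: cost 9 + 2 + 2 + 7 = 20 ≤ 32, expected clicks 14 + 15 + 14 + 8 = 51.
Best is slot 2, slot 1, slot 7, and slot 3 with total expected clicks 56.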